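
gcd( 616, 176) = 88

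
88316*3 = 264948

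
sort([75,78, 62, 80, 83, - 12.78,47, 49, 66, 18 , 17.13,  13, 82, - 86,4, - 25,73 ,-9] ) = [ - 86, - 25, - 12.78 , - 9,4, 13, 17.13, 18,47,  49, 62, 66, 73,75, 78, 80, 82,83]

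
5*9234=46170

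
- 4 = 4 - 8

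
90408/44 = 2054+8/11 = 2054.73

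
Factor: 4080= 2^4 * 3^1*5^1*17^1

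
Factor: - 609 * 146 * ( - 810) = 72020340 = 2^2* 3^5*5^1 * 7^1*29^1*73^1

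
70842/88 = 805 + 1/44=805.02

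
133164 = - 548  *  ( -243 ) 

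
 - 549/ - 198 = 61/22 = 2.77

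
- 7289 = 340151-347440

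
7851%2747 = 2357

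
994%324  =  22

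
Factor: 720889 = 13^1*23^1*2411^1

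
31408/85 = 369 + 43/85 = 369.51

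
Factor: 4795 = 5^1*7^1*137^1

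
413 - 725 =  - 312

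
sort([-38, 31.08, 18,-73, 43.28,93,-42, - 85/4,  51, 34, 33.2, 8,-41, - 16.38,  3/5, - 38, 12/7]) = [-73, -42, - 41,-38, - 38, - 85/4,-16.38, 3/5, 12/7,  8,18 , 31.08,33.2, 34  ,  43.28,  51, 93]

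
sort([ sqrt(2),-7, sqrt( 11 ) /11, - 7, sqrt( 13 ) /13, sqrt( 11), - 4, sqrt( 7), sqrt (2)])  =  [ -7,-7, - 4,sqrt(13) /13,sqrt(11 )/11,sqrt( 2), sqrt( 2 ), sqrt(7), sqrt(11)]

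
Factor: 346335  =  3^1*5^1*11^1*2099^1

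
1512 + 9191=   10703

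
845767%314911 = 215945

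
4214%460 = 74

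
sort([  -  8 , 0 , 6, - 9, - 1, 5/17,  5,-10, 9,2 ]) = [ - 10, - 9,  -  8, - 1,0, 5/17, 2, 5,6, 9 ]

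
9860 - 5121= 4739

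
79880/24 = 9985/3 = 3328.33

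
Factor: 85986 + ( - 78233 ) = 7753^1 =7753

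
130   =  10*13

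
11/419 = 11/419 = 0.03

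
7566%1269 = 1221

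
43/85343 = 43/85343 = 0.00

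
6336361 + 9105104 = 15441465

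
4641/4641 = 1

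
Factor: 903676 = 2^2*225919^1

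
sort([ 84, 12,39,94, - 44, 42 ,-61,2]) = [-61, - 44 , 2,  12, 39, 42,84, 94]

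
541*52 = 28132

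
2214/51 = 43 + 7/17 = 43.41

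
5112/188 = 1278/47= 27.19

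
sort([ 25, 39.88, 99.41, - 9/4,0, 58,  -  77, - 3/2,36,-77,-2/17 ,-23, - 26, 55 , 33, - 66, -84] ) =[ - 84,-77,  -  77 , - 66 , - 26, - 23, -9/4 ,-3/2,  -  2/17,0, 25,33, 36 , 39.88,55 , 58 , 99.41 ] 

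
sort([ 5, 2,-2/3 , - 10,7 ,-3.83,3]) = [-10, - 3.83 , -2/3,2,  3, 5, 7] 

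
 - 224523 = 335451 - 559974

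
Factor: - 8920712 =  - 2^3 * 1115089^1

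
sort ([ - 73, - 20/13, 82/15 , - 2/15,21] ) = [ - 73, - 20/13, - 2/15, 82/15,21] 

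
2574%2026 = 548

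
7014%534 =72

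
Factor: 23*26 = 598 = 2^1*13^1*23^1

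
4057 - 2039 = 2018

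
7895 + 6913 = 14808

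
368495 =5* 73699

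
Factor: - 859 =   -  859^1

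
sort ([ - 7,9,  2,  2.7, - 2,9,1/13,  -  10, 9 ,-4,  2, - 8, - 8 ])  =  [-10,  -  8, - 8,-7,-4,-2, 1/13, 2,2,2.7,9,9,  9] 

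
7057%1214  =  987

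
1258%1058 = 200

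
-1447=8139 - 9586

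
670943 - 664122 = 6821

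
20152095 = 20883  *965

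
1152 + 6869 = 8021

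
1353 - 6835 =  - 5482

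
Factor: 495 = 3^2*5^1*11^1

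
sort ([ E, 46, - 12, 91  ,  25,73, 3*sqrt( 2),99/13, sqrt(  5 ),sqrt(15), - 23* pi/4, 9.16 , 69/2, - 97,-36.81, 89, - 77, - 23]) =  [ - 97 , - 77, - 36.81, - 23  , - 23*pi/4,-12, sqrt( 5 ), E, sqrt( 15)  ,  3 * sqrt( 2), 99/13, 9.16, 25, 69/2,46 , 73, 89, 91]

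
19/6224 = 19/6224 = 0.00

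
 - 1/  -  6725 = 1/6725 = 0.00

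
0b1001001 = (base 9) 81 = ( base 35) 23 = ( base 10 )73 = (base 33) 27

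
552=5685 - 5133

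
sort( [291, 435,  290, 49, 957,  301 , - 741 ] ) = [-741,49, 290, 291 , 301, 435, 957]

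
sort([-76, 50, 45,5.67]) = [  -  76,5.67,  45,50 ]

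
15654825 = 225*69577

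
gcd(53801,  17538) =1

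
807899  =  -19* (-42521) 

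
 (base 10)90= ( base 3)10100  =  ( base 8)132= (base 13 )6C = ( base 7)156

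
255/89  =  2 + 77/89 =2.87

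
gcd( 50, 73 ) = 1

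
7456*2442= 18207552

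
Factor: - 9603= -3^2*11^1*97^1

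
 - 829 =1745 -2574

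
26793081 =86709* 309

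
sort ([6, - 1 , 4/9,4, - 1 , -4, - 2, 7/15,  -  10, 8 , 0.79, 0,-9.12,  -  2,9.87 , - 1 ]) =[-10, - 9.12 , - 4, - 2, - 2, - 1, - 1, - 1, 0, 4/9, 7/15, 0.79,4 , 6, 8,  9.87] 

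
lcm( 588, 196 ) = 588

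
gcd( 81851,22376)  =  1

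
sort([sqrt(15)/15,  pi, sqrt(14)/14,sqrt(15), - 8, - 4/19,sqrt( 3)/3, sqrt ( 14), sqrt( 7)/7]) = [ - 8, - 4/19,  sqrt( 15)/15, sqrt( 14)/14,sqrt ( 7)/7,sqrt(3)/3, pi, sqrt ( 14 ),sqrt(15 )]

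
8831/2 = 8831/2 = 4415.50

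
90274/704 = 128 + 81/352 = 128.23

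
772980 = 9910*78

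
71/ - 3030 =  -  1  +  2959/3030= - 0.02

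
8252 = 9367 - 1115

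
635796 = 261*2436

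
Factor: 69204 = 2^2*3^1*73^1 * 79^1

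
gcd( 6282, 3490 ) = 698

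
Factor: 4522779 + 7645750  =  607^1*20047^1= 12168529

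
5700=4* 1425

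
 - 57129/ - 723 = 79+ 4/241 =79.02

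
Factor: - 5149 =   -  19^1*271^1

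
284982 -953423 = - 668441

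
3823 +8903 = 12726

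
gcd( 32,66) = 2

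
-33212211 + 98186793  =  64974582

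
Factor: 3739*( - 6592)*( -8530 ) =2^7*5^1*103^1*853^1*3739^1= 210243072640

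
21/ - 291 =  - 1 + 90/97 = - 0.07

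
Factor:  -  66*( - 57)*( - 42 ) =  - 2^2*3^3 * 7^1*11^1*19^1 = - 158004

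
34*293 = 9962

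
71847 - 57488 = 14359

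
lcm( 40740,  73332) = 366660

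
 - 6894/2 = -3447 = -3447.00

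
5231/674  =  5231/674 =7.76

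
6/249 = 2/83 = 0.02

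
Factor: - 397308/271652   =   - 879/601 = -  3^1*293^1*601^( - 1 )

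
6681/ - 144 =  - 47+29/48 = - 46.40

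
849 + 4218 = 5067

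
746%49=11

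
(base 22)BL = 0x107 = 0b100000111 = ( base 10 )263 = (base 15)128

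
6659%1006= 623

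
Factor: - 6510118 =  - 2^1*3255059^1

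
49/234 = 49/234 = 0.21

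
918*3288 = 3018384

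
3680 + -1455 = 2225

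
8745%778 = 187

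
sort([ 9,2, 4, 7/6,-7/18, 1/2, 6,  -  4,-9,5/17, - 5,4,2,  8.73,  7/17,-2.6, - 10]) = [-10 , - 9,-5, - 4,-2.6 , - 7/18,  5/17,7/17,  1/2,7/6, 2,2, 4, 4,6, 8.73 , 9 ] 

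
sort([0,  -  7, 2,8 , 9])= [ - 7, 0, 2, 8, 9] 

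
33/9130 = 3/830 =0.00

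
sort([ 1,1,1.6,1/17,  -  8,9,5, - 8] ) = [ - 8, - 8,1/17,1,1  ,  1.6  ,  5,  9] 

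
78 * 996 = 77688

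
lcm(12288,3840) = 61440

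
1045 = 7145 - 6100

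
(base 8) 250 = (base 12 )120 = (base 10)168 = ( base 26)6C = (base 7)330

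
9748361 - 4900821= 4847540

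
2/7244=1/3622 = 0.00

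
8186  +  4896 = 13082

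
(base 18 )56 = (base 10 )96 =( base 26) 3i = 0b1100000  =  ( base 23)44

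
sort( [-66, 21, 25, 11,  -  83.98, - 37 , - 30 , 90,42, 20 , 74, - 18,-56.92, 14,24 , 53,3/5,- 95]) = [ - 95 , - 83.98,-66 ,-56.92 ,-37 ,-30 ,  -  18, 3/5,11,14, 20,21,24 , 25,42,53, 74,90 ] 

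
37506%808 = 338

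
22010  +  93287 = 115297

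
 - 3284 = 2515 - 5799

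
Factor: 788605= 5^1 * 157721^1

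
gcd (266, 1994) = 2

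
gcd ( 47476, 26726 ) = 166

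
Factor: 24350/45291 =50/93 = 2^1*3^(  -  1 )*5^2*31^( - 1 ) 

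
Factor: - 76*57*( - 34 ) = 147288 =2^3*3^1* 17^1*19^2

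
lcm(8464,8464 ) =8464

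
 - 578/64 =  - 10 + 31/32 =- 9.03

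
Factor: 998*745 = 743510 =2^1*5^1*149^1*499^1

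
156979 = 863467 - 706488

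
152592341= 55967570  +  96624771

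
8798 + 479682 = 488480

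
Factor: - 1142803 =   -  29^1  *157^1*251^1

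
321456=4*80364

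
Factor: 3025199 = 19^1 * 89^1*1789^1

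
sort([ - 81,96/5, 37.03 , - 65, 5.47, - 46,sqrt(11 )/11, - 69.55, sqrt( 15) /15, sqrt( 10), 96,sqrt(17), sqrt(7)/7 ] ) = [-81, - 69.55, - 65,- 46, sqrt( 15)/15,sqrt( 11)/11  ,  sqrt( 7)/7, sqrt(10 ), sqrt( 17),  5.47,96/5, 37.03,96]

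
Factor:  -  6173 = -6173^1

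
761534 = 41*18574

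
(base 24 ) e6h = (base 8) 20041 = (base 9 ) 12248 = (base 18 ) 176h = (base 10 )8225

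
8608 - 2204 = 6404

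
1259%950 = 309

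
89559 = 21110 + 68449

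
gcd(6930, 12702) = 6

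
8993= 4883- - 4110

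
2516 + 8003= 10519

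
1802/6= 300 + 1/3  =  300.33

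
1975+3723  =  5698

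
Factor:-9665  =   - 5^1*1933^1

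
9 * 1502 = 13518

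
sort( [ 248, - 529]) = [ - 529,248 ] 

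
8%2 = 0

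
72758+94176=166934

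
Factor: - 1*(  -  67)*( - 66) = - 4422 = - 2^1*3^1 * 11^1*67^1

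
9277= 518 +8759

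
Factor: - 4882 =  - 2^1*2441^1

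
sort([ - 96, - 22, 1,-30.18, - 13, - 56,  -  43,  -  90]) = [ - 96, - 90, - 56, - 43, - 30.18,  -  22,-13 , 1 ] 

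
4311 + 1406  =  5717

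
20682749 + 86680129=107362878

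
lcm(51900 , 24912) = 622800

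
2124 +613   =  2737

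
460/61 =7+33/61 = 7.54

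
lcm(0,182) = 0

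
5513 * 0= 0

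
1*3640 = 3640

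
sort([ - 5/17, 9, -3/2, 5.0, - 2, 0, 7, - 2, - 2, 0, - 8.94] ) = [-8.94, - 2, - 2, - 2, - 3/2,  -  5/17 , 0, 0, 5.0, 7, 9 ]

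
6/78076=3/39038 = 0.00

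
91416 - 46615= 44801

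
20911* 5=104555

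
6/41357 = 6/41357 = 0.00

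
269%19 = 3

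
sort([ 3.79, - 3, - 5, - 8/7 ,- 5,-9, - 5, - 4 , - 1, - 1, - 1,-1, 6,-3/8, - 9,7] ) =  [ - 9, - 9, - 5, - 5, - 5, - 4,-3, - 8/7, - 1, - 1, - 1, - 1, - 3/8,3.79,  6,7]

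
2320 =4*580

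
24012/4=6003 = 6003.00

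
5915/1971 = 5915/1971 = 3.00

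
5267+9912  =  15179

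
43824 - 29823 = 14001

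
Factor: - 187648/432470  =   - 128/295  =  -2^7*5^( - 1 )*59^( - 1 ) 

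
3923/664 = 3923/664  =  5.91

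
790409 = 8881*89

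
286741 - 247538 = 39203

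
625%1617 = 625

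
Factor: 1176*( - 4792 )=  - 5635392  =  - 2^6*3^1 * 7^2*599^1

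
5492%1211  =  648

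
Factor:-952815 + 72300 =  - 3^2*5^1*17^1 * 1151^1 = -880515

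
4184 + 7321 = 11505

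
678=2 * 339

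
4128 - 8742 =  - 4614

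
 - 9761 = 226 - 9987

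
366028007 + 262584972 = 628612979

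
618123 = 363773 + 254350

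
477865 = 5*95573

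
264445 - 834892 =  - 570447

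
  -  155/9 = -155/9=-17.22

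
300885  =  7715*39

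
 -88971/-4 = 88971/4 = 22242.75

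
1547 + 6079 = 7626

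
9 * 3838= 34542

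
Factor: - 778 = - 2^1*389^1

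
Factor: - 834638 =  - 2^1*7^1*59617^1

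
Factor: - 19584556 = - 2^2*409^1*11971^1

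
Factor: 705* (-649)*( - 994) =454799730 = 2^1*3^1*5^1 * 7^1*11^1*47^1*59^1*71^1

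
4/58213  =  4/58213 = 0.00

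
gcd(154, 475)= 1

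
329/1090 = 329/1090 = 0.30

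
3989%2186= 1803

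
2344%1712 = 632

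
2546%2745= 2546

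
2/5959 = 2/5959 = 0.00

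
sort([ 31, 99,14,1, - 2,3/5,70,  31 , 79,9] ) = [ - 2,3/5,1,9, 14,31, 31, 70,  79,99 ]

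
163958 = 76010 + 87948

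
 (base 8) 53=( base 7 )61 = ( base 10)43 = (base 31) 1C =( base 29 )1e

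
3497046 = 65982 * 53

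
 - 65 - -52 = -13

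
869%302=265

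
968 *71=68728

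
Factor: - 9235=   -  5^1*1847^1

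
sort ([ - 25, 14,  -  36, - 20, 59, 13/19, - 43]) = [ - 43, - 36, - 25, - 20, 13/19, 14 , 59]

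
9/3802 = 9/3802 = 0.00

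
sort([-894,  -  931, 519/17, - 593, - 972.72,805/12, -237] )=[- 972.72,-931,-894,-593,-237, 519/17,805/12]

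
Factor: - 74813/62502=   -  2^( - 1 )*3^( - 1)*11^( - 1 )*79^1= -79/66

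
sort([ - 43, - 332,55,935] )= [- 332, - 43,  55,935]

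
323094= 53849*6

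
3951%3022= 929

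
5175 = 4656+519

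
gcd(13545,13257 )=9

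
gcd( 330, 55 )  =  55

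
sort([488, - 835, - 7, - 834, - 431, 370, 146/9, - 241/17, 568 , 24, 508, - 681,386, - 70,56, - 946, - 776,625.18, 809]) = [ - 946, - 835,-834,  -  776, - 681,-431 , - 70, - 241/17, - 7, 146/9, 24 , 56, 370,386, 488, 508, 568,625.18, 809] 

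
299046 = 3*99682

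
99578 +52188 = 151766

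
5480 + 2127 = 7607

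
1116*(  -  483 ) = -539028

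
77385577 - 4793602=72591975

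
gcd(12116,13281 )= 233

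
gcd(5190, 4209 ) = 3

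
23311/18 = 23311/18  =  1295.06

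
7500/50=150  =  150.00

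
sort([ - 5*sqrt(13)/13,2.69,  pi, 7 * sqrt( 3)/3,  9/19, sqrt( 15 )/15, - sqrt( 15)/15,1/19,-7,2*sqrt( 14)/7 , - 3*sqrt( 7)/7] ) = [ - 7, - 5 * sqrt( 13 ) /13, - 3*sqrt( 7 )/7, - sqrt( 15)/15,1/19 , sqrt( 15)/15, 9/19,2 * sqrt(14) /7,  2.69, pi,7*sqrt( 3) /3] 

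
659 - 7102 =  - 6443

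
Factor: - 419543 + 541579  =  2^2*30509^1 = 122036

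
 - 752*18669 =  - 14039088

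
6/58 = 3/29 = 0.10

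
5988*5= 29940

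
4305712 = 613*7024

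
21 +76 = 97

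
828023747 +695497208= 1523520955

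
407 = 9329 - 8922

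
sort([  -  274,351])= [ - 274,351]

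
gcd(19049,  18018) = 1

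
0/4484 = 0 = 0.00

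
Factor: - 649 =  - 11^1 * 59^1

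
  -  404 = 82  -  486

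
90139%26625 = 10264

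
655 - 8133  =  -7478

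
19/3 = 6 +1/3 = 6.33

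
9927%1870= 577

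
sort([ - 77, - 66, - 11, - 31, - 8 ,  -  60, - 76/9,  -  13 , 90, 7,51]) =[ - 77, -66, - 60, - 31 ,-13, - 11,  -  76/9, - 8, 7,51,  90 ] 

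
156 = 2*78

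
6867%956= 175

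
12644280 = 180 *70246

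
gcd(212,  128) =4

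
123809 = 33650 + 90159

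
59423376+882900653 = 942324029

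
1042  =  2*521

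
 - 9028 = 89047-98075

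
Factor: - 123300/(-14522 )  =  2^1*3^2*5^2*53^ ( - 1) = 450/53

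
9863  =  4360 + 5503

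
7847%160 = 7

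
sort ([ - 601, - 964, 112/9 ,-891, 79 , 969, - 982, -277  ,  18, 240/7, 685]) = [ - 982, - 964, - 891, - 601, - 277 , 112/9, 18, 240/7,79, 685,969]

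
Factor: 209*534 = 111606= 2^1*3^1*11^1*19^1*89^1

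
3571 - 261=3310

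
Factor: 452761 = 17^1*26633^1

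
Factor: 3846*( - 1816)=  -  2^4*3^1*227^1*641^1 = -6984336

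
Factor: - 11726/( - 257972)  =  1/22 = 2^( -1)*11^( - 1 )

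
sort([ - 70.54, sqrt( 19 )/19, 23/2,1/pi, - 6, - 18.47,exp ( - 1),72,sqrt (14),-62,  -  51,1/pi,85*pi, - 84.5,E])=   [ - 84.5,  -  70.54, - 62, -51, - 18.47, - 6,sqrt( 19)/19,1/pi,1/pi,exp(- 1 ),E, sqrt( 14 ) , 23/2,72,85*pi]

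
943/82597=943/82597  =  0.01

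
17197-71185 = -53988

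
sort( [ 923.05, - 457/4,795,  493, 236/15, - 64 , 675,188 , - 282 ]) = [ - 282, - 457/4,- 64  ,  236/15, 188,493, 675, 795, 923.05] 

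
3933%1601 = 731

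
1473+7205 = 8678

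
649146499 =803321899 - 154175400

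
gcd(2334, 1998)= 6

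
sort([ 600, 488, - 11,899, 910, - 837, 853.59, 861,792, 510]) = [- 837, - 11,488, 510,600, 792, 853.59, 861, 899, 910]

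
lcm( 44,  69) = 3036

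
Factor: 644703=3^1*311^1 *691^1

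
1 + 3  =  4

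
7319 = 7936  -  617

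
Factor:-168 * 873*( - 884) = 129650976 = 2^5 * 3^3*7^1*13^1*17^1*97^1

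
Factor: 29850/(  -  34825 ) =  - 6/7 = - 2^1*3^1 *7^(-1 ) 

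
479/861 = 479/861 = 0.56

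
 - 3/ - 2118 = 1/706 = 0.00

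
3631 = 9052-5421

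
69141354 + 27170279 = 96311633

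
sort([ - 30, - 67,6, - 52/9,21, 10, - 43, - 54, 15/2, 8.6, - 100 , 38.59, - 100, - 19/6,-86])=[  -  100, - 100,-86, - 67, - 54, - 43, - 30, - 52/9,  -  19/6,6,15/2,8.6, 10, 21,38.59]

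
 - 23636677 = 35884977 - 59521654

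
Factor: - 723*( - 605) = 437415 = 3^1  *  5^1*11^2 * 241^1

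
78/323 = 78/323 = 0.24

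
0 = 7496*0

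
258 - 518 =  - 260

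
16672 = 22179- 5507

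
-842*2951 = -2484742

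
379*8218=3114622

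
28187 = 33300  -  5113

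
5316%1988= 1340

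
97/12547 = 97/12547 = 0.01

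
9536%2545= 1901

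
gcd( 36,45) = 9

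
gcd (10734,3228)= 6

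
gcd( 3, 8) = 1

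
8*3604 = 28832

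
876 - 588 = 288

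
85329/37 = 85329/37 = 2306.19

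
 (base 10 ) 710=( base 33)lh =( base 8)1306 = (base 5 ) 10320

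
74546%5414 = 4164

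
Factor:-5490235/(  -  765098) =2^( - 1)*5^1*17^1*64591^1 * 382549^( - 1 ) 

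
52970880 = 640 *82767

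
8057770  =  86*93695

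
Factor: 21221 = 21221^1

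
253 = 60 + 193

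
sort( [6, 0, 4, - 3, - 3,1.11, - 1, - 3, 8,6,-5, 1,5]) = [- 5, - 3, - 3,  -  3, - 1, 0,1,1.11 , 4, 5, 6,  6, 8]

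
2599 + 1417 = 4016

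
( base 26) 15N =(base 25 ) 184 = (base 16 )33d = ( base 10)829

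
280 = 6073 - 5793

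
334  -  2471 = -2137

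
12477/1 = 12477  =  12477.00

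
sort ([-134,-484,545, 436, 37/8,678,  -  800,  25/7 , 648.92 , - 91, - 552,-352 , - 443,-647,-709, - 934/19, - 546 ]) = [ - 800, - 709, - 647,-552,-546,-484, - 443,  -  352, - 134,-91, - 934/19,25/7, 37/8,436,  545, 648.92,  678 ]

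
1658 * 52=86216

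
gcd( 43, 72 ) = 1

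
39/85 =39/85 = 0.46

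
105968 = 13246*8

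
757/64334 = 757/64334 = 0.01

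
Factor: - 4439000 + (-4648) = -4443648 = - 2^9*3^1*11^1 * 263^1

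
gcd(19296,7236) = 2412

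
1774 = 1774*1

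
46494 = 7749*6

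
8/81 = 8/81 = 0.10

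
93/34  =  93/34 = 2.74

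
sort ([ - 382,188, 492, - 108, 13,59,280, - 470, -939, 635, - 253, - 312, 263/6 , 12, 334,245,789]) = [ - 939, - 470, - 382, - 312 , - 253, - 108,12 , 13 , 263/6 , 59, 188,245, 280,334 , 492, 635, 789]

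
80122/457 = 80122/457=175.32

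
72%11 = 6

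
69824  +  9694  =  79518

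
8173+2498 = 10671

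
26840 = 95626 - 68786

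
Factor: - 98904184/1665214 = - 49452092/832607 = - 2^2*229^1 * 53987^1 * 832607^ ( -1 )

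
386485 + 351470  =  737955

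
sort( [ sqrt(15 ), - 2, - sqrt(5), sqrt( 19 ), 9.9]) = [ - sqrt(5), - 2, sqrt(15),sqrt( 19 ), 9.9]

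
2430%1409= 1021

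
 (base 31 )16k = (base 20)2I7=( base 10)1167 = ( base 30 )18R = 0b10010001111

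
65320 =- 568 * (  -  115 )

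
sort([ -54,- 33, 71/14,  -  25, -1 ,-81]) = [  -  81,-54, - 33, - 25, - 1,71/14]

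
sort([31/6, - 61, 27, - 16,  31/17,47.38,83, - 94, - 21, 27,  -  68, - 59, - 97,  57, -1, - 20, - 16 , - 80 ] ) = [ - 97, - 94, - 80, - 68, - 61, -59, - 21,-20,- 16, - 16, - 1,31/17 , 31/6, 27,27,47.38,57,83]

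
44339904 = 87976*504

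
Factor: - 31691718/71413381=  - 2^1 * 3^2*13^(- 1)*19^(-2)*383^1*4597^1*15217^( - 1)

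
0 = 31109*0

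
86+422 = 508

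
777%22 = 7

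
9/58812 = 3/19604 = 0.00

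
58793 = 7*8399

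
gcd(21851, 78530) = 1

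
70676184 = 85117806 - 14441622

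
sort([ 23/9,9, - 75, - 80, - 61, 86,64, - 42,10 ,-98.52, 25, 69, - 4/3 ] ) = [ - 98.52, - 80,- 75 , - 61, - 42, - 4/3, 23/9, 9,10,25,64, 69, 86]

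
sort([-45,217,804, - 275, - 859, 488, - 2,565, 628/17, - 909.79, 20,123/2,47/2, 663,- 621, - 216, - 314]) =[ - 909.79,-859,- 621, - 314, - 275, - 216, - 45 , - 2 , 20, 47/2, 628/17, 123/2,217, 488,565, 663, 804]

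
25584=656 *39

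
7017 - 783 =6234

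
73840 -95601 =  - 21761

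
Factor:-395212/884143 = -2^2*13^(-1)*23^( - 1 )*29^1 * 2957^( - 1)*3407^1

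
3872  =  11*352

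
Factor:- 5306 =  - 2^1* 7^1*379^1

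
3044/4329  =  3044/4329 =0.70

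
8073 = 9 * 897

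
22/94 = 11/47 = 0.23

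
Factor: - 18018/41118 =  - 3^1*13^1*89^( - 1 ) = - 39/89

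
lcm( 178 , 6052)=6052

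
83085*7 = 581595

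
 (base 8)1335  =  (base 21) 1DJ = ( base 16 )2dd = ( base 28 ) q5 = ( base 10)733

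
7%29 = 7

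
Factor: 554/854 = 277/427  =  7^ ( - 1 ) *61^ ( - 1)*277^1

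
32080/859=32080/859 = 37.35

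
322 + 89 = 411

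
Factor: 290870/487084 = 295/494 = 2^( -1)*5^1*13^( - 1)*19^ ( - 1) * 59^1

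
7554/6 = 1259 = 1259.00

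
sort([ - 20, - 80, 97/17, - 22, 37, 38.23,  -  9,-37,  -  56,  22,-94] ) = [ - 94,  -  80, - 56, - 37, - 22,-20, - 9, 97/17,  22,37,38.23]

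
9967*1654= 16485418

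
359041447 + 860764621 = 1219806068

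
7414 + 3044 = 10458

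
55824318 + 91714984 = 147539302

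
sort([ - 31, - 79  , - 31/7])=[ - 79, - 31, - 31/7 ]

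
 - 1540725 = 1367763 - 2908488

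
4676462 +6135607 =10812069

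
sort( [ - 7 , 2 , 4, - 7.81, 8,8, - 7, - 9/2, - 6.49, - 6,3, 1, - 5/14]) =[ - 7.81,-7, - 7, - 6.49,- 6, - 9/2, - 5/14,  1, 2, 3,4, 8, 8] 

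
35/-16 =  - 35/16 = - 2.19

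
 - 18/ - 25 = 18/25 = 0.72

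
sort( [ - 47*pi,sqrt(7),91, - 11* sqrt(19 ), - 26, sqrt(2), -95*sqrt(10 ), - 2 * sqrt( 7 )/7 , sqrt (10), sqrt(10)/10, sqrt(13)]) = [-95*sqrt(10 ),- 47 * pi,-11 * sqrt (19), - 26, - 2*sqrt( 7 )/7, sqrt( 10)/10, sqrt(2 ),  sqrt( 7),sqrt(10),sqrt(13), 91]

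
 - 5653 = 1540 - 7193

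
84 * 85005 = 7140420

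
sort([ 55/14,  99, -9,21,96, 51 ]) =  [ - 9, 55/14,21,51,96,99]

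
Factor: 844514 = 2^1*11^1*23^1*1669^1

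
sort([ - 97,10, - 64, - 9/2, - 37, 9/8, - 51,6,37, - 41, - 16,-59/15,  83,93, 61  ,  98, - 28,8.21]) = [ - 97, - 64,-51, - 41,  -  37, - 28, -16, - 9/2, - 59/15, 9/8, 6 , 8.21,10 , 37, 61, 83,93, 98]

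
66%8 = 2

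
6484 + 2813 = 9297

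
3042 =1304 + 1738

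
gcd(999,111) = 111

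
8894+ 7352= 16246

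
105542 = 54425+51117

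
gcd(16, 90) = 2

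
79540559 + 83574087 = 163114646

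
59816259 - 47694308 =12121951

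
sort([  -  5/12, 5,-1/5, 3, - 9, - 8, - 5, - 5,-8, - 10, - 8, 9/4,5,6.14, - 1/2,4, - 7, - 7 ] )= [-10, - 9, - 8, - 8, - 8, - 7, - 7, - 5, - 5, - 1/2 ,-5/12,-1/5, 9/4, 3,  4,5, 5, 6.14]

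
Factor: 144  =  2^4*3^2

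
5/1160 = 1/232 = 0.00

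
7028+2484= 9512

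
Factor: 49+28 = 7^1*11^1 =77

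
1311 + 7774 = 9085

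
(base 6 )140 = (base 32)1S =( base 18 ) 36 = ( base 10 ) 60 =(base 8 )74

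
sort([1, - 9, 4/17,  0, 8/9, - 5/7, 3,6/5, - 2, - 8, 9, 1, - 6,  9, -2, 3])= [ - 9 ,-8, - 6, - 2,-2, - 5/7,0, 4/17, 8/9, 1,1,6/5,  3,3, 9,9]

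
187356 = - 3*( - 62452) 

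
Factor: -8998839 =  - 3^2* 127^1 * 7873^1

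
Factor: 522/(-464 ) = -2^( - 3) * 3^2 =- 9/8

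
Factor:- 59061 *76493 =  - 4517753073 = - 3^1*19687^1 * 76493^1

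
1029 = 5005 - 3976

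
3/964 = 3/964 = 0.00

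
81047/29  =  2794+ 21/29 = 2794.72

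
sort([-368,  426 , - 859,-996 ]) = [ - 996,-859, - 368,426 ]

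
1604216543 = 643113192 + 961103351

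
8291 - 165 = 8126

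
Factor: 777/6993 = 3^ (-2 ) = 1/9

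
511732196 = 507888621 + 3843575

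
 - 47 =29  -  76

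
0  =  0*37524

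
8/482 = 4/241 = 0.02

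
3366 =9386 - 6020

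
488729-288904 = 199825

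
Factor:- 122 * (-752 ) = 2^5*47^1*61^1 =91744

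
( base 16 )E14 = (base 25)5J4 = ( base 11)2787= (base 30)404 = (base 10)3604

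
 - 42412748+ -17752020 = - 60164768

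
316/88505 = 316/88505 = 0.00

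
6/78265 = 6/78265 =0.00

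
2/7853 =2/7853 = 0.00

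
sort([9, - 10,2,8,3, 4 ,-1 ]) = [ - 10,-1, 2,3,4,8,9 ]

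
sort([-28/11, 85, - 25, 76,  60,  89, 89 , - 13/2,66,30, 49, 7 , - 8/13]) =[ - 25,- 13/2, - 28/11, - 8/13, 7, 30 , 49 , 60, 66, 76,85, 89,89 ] 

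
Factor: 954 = 2^1*3^2*53^1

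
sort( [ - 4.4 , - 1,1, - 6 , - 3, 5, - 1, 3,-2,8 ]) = [ - 6, - 4.4,  -  3, - 2,-1,-1,1, 3, 5, 8]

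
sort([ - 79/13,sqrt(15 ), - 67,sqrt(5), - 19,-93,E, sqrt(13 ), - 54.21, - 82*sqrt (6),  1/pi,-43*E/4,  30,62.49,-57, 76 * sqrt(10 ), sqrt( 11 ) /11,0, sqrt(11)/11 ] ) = [  -  82*sqrt( 6),  -  93, - 67, - 57, - 54.21, - 43*E/4,  -  19, - 79/13,  0,sqrt( 11)/11, sqrt(11)/11,1/pi, sqrt( 5), E, sqrt( 13), sqrt ( 15 ) , 30,62.49, 76*sqrt( 10)]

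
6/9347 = 6/9347 =0.00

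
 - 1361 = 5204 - 6565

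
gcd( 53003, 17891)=1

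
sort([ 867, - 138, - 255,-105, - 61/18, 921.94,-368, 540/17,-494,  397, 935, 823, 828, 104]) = [ - 494 , - 368, - 255,-138, - 105,-61/18,540/17, 104,  397,823, 828, 867, 921.94, 935]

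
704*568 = 399872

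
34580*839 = 29012620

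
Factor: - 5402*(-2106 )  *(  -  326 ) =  - 2^3*3^4*13^1*37^1*73^1*163^1 =-  3708775512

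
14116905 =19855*711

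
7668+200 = 7868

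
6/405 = 2/135 = 0.01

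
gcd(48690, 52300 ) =10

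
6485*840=5447400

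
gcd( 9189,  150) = 3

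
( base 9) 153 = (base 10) 129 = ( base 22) 5j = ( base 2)10000001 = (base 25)54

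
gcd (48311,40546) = 1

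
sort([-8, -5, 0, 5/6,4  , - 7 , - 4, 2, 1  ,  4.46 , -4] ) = [ - 8,- 7, - 5, - 4,  -  4 , 0, 5/6, 1, 2, 4, 4.46 ]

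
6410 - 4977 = 1433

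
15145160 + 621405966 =636551126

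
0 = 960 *0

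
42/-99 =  - 14/33=   -  0.42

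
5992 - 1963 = 4029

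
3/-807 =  - 1 + 268/269  =  - 0.00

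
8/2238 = 4/1119 = 0.00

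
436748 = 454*962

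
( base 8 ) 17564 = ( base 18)16F6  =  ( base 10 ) 8052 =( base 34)6WS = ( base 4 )1331310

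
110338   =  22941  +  87397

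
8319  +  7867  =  16186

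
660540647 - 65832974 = 594707673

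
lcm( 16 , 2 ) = 16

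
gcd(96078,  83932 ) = 2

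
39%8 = 7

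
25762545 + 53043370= 78805915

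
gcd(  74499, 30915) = 3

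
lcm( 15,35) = 105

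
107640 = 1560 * 69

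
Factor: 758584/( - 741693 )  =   - 2^3*3^( - 1 )*17^( - 1) *14543^(-1) * 94823^1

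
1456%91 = 0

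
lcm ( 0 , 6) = 0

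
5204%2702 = 2502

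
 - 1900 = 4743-6643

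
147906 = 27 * 5478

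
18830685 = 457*41205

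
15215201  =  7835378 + 7379823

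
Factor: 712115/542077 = 5^1*73^1*547^ ( - 1)*991^(- 1)*1951^1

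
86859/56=1551 +3/56=1551.05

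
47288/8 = 5911 = 5911.00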